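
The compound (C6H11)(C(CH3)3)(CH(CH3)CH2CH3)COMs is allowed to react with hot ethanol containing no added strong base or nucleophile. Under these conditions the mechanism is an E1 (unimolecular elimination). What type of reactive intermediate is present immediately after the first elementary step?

Step 1: Unassisted departure of MsO⁻ (taking the C–O bonding pair) generates a tertiary carbocation.
After step 1 the species present is a tertiary carbocation.

tertiary carbocation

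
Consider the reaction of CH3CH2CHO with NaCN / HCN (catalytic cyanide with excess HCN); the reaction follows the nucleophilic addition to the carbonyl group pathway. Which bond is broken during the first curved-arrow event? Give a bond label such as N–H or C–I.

π(C=O)

Step 1: CN⁻ attacks the sp² carbonyl carbon; the C=O π bond breaks and the electrons end up as a lone pair on the alkoxide oxygen of the tetrahedral intermediate.
The bond broken in this step is the π(C=O) bond.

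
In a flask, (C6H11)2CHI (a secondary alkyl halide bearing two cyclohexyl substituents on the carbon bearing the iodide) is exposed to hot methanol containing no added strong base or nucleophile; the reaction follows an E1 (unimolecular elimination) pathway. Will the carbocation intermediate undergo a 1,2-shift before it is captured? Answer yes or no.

yes

The first-formed carbocation is secondary.
The adjacent cyclohexyl carbon already bears 2 other carbon substituents and has a hydrogen to migrate; after a 1,2-hydride shift from that carbon the positive charge sits on a tertiary centre.
Tertiary is more stable than secondary, so the shift occurs.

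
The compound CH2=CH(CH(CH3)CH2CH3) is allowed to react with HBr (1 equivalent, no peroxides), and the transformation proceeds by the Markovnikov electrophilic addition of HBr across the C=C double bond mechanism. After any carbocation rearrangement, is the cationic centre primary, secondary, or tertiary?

Step 1: The π electrons of the C=C bond attack a proton of HBr; Markovnikov addition places the new C–H on the less-substituted alkene carbon, so the positive charge ends up on the more-substituted carbon — a secondary carbocation. The H–Br bond breaks heterolytically, releasing Br⁻.
Step 2: Carbocation rearrangement: a 1,2-hydride shift from the adjacent sec-butyl carbon converts the initially-formed secondary cation into the more stable tertiary cation.
The cation rearranges from secondary to tertiary via a 1,2-hydride shift from the adjacent sec-butyl carbon; the tertiary cation is what reacts next.

tertiary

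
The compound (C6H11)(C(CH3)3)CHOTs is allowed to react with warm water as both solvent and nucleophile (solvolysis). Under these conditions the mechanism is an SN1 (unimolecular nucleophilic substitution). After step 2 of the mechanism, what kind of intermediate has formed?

tertiary carbocation

Step 1: Rate-determining heterolysis of the C–O bond gives TsO⁻ and a secondary carbocation.
Step 2: A 1,2-hydride shift from the adjacent cyclohexyl carbon moves the positive charge from the secondary centre to an adjacent carbon, generating a more stable tertiary carbocation.
After step 2 the species present is a tertiary carbocation.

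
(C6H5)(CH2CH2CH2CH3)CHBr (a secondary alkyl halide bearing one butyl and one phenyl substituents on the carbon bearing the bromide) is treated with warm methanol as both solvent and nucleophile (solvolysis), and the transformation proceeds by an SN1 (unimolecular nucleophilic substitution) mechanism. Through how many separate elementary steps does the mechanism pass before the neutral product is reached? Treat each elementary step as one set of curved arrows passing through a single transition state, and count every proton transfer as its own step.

3

Step 1: Unassisted departure of Br⁻ (taking the C–Br bonding pair) generates a secondary carbocation.
(No 1,2-shift: no single shift to an adjacent carbon would give a more stable cation.)
Step 2: CH3OH donates an oxygen lone pair into the empty p orbital of the cation, giving a protonated ether (an oxonium ion).
Step 3: Deprotonation of the oxonium oxygen by solvent methanol yields the neutral ether.
Total: 3 elementary steps.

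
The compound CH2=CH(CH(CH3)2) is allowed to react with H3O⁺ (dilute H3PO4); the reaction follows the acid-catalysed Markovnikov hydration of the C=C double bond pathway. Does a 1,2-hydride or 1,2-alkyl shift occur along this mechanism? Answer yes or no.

The first-formed carbocation is secondary.
The adjacent isopropyl carbon already bears 2 other carbon substituents and has a hydrogen to migrate; after a 1,2-hydride shift from that carbon the positive charge sits on a tertiary centre.
Tertiary is more stable than secondary, so the shift occurs.

yes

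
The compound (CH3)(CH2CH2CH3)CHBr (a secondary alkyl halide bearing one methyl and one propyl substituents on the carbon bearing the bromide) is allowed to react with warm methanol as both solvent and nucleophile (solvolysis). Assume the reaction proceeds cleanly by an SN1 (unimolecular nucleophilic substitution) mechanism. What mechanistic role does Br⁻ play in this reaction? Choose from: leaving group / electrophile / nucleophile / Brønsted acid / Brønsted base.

Step 1: Rate-determining heterolysis of the C–Br bond gives Br⁻ and a secondary carbocation.
Br⁻ departs with both electrons of the breaking σ-bond — that is the definition of a leaving group.

leaving group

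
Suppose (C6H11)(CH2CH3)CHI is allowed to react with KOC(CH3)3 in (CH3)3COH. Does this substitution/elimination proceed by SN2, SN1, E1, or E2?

Conditions: a strong/bulky base with a secondary substrate bearing a β-hydrogen.
These conditions are the textbook signature of the E2 pathway.
A strong (often hindered) base removes a β-H in concert with loss of the leaving group — bimolecular elimination.

E2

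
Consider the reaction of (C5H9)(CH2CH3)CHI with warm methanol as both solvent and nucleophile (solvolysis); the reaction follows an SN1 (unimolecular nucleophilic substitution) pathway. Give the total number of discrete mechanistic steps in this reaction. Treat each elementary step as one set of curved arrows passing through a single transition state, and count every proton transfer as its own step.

4

Step 1: Rate-determining heterolysis of the C–I bond gives I⁻ and a secondary carbocation.
Step 2: A 1,2-hydride shift from the adjacent cyclopentyl carbon moves the positive charge from the secondary centre to an adjacent carbon, generating a more stable tertiary carbocation.
Step 3: CH3OH donates an oxygen lone pair into the empty p orbital of the cation, giving a protonated ether (an oxonium ion).
Step 4: Proton transfer from the O–H of the oxonium ion to a solvent molecule delivers the neutral ether.
Total: 4 elementary steps.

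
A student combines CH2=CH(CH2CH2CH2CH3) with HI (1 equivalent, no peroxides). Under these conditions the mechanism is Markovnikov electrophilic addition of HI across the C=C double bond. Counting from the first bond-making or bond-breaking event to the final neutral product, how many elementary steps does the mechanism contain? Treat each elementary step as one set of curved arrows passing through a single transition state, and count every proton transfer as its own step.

2

Step 1: The π electrons of the C=C bond attack a proton of HI; Markovnikov addition places the new C–H on the less-substituted alkene carbon, so the positive charge ends up on the more-substituted carbon — a secondary carbocation. The H–I bond breaks heterolytically, releasing I⁻.
(No 1,2-shift: no single shift to an adjacent carbon would give a more stable cation.)
Step 2: Nucleophilic attack by I⁻ on the carbocation completes the addition, giving R–I.
Total: 2 elementary steps.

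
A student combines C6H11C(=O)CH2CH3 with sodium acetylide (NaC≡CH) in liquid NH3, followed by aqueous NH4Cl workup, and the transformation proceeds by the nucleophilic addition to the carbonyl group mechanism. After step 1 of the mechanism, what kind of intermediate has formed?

tetrahedral alkoxide intermediate

Step 1: Nucleophilic addition: HC≡C⁻ adds to the carbonyl carbon, pushing the π(C=O) electron pair onto oxygen and giving a tetrahedral alkoxide.
After step 1 the species present is a tetrahedral alkoxide intermediate.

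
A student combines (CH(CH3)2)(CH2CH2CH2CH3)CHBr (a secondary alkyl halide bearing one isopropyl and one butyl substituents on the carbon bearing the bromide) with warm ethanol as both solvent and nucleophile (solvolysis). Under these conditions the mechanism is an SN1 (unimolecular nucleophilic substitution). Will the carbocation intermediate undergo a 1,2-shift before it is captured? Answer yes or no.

yes

The first-formed carbocation is secondary.
The adjacent isopropyl carbon already bears 2 other carbon substituents and has a hydrogen to migrate; after a 1,2-hydride shift from that carbon the positive charge sits on a tertiary centre.
Tertiary is more stable than secondary, so the shift occurs.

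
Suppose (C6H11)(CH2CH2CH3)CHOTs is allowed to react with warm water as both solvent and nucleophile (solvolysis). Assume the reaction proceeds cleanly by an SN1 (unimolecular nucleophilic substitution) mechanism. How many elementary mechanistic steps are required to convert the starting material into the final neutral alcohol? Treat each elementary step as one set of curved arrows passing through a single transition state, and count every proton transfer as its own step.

4

Step 1: Rate-determining heterolysis of the C–O bond gives TsO⁻ and a secondary carbocation.
Step 2: Carbocation rearrangement: a 1,2-hydride shift from the adjacent cyclohexyl carbon converts the initially-formed secondary cation into the more stable tertiary cation.
Step 3: A lone pair on the oxygen of H2O attacks the carbocation, forming a new C–O σ-bond and an oxonium ion.
Step 4: Deprotonation of the oxonium oxygen by solvent water yields the neutral alcohol.
Total: 4 elementary steps.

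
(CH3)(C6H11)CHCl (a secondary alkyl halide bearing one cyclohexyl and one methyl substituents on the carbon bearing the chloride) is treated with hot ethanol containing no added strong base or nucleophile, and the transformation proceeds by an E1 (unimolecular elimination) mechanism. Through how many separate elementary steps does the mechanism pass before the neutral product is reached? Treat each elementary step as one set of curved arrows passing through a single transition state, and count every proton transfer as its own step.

Step 1: Ionisation: the C–Cl σ-bond cleaves heterolytically; both bonding electrons depart with Cl⁻, leaving a secondary carbocation at the α-carbon.
Step 2: A 1,2-hydride shift from the adjacent cyclohexyl carbon moves the positive charge from the secondary centre to an adjacent carbon, generating a more stable tertiary carbocation.
Step 3: Loss of a β-proton to an ethanol molecule of the solvent: the C–H bonding pair collapses toward the cationic carbon to form the C=C π bond, yielding the alkene.
Total: 3 elementary steps.

3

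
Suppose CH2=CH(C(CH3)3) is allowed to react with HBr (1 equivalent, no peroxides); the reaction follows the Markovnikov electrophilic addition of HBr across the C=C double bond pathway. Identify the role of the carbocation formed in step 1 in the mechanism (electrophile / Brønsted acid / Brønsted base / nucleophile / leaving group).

electrophile

Step 3: The Br⁻ anion donates a lone pair to the carbocation, forming the new C–Br σ-bond and giving the neutral alkyl halide.
The carbocation formed in step 1 accepts an electron pair into an empty or π* orbital — it is the electrophile.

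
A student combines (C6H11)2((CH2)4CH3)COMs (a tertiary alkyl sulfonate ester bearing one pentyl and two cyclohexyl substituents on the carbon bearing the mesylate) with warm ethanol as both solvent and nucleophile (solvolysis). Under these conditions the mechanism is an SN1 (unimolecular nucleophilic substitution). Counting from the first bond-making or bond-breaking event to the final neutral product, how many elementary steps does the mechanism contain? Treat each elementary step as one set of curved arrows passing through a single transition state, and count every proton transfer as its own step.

3

Step 1: The C–O bond breaks with both electrons going to the mesylate; MsO⁻ leaves and a tertiary carbocation remains.
(No 1,2-shift: no single shift to an adjacent carbon would give a more stable cation.)
Step 2: CH3CH2OH donates an oxygen lone pair into the empty p orbital of the cation, giving a protonated ether (an oxonium ion).
Step 3: Proton transfer from the O–H of the oxonium ion to a solvent molecule delivers the neutral ether.
Total: 3 elementary steps.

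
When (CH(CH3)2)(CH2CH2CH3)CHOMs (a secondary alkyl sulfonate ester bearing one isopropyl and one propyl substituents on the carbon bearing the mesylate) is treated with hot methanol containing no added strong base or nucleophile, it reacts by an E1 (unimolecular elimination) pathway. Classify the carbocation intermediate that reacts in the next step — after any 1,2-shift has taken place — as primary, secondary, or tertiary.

tertiary

Step 1: Ionisation: the C–O σ-bond cleaves heterolytically; both bonding electrons depart with MsO⁻, leaving a secondary carbocation at the α-carbon.
Step 2: Carbocation rearrangement: a 1,2-hydride shift from the adjacent isopropyl carbon converts the initially-formed secondary cation into the more stable tertiary cation.
The cation rearranges from secondary to tertiary via a 1,2-hydride shift from the adjacent isopropyl carbon; the tertiary cation is what reacts next.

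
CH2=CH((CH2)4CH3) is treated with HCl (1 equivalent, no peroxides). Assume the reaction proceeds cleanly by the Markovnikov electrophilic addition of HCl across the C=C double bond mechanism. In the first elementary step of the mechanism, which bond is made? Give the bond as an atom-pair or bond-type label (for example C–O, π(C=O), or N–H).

Step 1: Electrophilic addition begins with the π(C=C) electrons forming a bond to the proton of HCl. Following Markovnikov's rule, the resulting cation is secondary. The H–Cl bond breaks heterolytically, releasing Cl⁻.
The bond formed in this step is the C–H bond.

C–H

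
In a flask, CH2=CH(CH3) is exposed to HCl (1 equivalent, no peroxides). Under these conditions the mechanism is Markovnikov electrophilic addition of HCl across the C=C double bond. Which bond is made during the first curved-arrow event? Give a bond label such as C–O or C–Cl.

C–H

Step 1: The π electrons of the C=C bond attack a proton of HCl; Markovnikov addition places the new C–H on the less-substituted alkene carbon, so the positive charge ends up on the more-substituted carbon — a secondary carbocation. The H–Cl bond breaks heterolytically, releasing Cl⁻.
The bond formed in this step is the C–H bond.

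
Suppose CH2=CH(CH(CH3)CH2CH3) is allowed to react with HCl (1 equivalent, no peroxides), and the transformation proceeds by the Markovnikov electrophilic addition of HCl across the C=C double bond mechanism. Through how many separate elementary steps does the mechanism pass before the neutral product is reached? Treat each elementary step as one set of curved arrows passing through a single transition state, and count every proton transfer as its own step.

3

Step 1: The π electrons of the C=C bond attack a proton of HCl; Markovnikov addition places the new C–H on the less-substituted alkene carbon, so the positive charge ends up on the more-substituted carbon — a secondary carbocation. The H–Cl bond breaks heterolytically, releasing Cl⁻.
Step 2: A 1,2-hydride shift from the adjacent sec-butyl carbon moves the positive charge from the secondary centre to an adjacent carbon, generating a more stable tertiary carbocation.
Step 3: Cl⁻ captures the cation: a lone pair on Cl⁻ fills the empty p orbital, producing the alkyl halide product.
Total: 3 elementary steps.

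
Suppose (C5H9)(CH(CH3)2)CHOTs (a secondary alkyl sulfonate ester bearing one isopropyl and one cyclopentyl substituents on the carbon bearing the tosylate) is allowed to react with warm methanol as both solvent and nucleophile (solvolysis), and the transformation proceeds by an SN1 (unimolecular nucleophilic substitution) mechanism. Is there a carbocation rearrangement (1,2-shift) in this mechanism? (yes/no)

The first-formed carbocation is secondary.
The adjacent isopropyl carbon already bears 2 other carbon substituents and has a hydrogen to migrate; after a 1,2-hydride shift from that carbon the positive charge sits on a tertiary centre.
Tertiary is more stable than secondary, so the shift occurs.

yes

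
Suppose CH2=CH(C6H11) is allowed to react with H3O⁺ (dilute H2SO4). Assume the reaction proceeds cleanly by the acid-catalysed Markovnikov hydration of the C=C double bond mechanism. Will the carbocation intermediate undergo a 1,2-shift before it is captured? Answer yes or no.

yes

The first-formed carbocation is secondary.
The adjacent cyclohexyl carbon already bears 2 other carbon substituents and has a hydrogen to migrate; after a 1,2-hydride shift from that carbon the positive charge sits on a tertiary centre.
Tertiary is more stable than secondary, so the shift occurs.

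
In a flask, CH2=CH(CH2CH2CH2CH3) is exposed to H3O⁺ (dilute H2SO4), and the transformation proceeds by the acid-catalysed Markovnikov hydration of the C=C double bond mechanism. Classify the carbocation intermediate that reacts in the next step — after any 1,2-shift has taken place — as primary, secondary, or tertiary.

secondary

Step 1: Electrophilic addition begins with the π(C=C) electrons forming a bond to the proton of H3O⁺. Following Markovnikov's rule, the resulting cation is secondary. H2O is released.
No single 1,2-shift to an adjacent carbon would give a more-substituted cation, so no rearrangement occurs.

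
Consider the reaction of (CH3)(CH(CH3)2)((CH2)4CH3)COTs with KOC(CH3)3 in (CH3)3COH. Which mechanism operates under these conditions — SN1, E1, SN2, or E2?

E2

Conditions: a strong/bulky base with a tertiary substrate bearing a β-hydrogen.
These conditions are the textbook signature of the E2 pathway.
A strong (often hindered) base removes a β-H in concert with loss of the leaving group — bimolecular elimination.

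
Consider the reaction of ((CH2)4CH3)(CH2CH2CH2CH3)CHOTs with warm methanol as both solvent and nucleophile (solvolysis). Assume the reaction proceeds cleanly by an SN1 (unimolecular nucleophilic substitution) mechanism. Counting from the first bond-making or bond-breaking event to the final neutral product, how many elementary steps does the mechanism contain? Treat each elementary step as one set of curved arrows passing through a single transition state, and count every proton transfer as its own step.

3

Step 1: The C–O bond breaks with both electrons going to the tosylate; TsO⁻ leaves and a secondary carbocation remains.
(No 1,2-shift: no single shift to an adjacent carbon would give a more stable cation.)
Step 2: A lone pair on the oxygen of CH3OH attacks the carbocation, forming a new C–O σ-bond and an oxonium ion.
Step 3: Proton transfer from the O–H of the oxonium ion to a solvent molecule delivers the neutral ether.
Total: 3 elementary steps.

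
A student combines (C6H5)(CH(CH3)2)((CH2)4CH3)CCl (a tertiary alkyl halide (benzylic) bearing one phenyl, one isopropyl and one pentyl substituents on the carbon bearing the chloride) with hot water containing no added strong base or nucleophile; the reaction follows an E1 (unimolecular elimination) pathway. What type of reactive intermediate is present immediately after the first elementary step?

tertiary carbocation

Step 1: The C–Cl bond breaks with both electrons going to the chloride; Cl⁻ leaves and a tertiary carbocation remains.
After step 1 the species present is a tertiary carbocation.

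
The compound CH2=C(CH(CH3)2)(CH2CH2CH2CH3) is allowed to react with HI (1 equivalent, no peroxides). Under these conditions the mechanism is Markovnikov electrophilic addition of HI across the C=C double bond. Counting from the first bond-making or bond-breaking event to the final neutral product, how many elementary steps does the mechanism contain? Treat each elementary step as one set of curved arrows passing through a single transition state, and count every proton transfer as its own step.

Step 1: Protonation of the alkene by HI: the π bond acts as the nucleophile and picks up H⁺, giving the more stable (Markovnikov) tertiary carbocation. The H–I bond breaks heterolytically, releasing I⁻.
(No 1,2-shift: no single shift to an adjacent carbon would give a more stable cation.)
Step 2: I⁻ captures the cation: a lone pair on I⁻ fills the empty p orbital, producing the alkyl halide product.
Total: 2 elementary steps.

2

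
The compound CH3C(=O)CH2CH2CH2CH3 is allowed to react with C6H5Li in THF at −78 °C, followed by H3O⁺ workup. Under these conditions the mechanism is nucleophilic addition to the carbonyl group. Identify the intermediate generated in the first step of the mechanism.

Step 1: Nucleophilic addition: the carbanion-like carbon of C6H5Li adds to the carbonyl carbon, pushing the π(C=O) electron pair onto oxygen and giving a tetrahedral alkoxide.
After step 1 the species present is a tetrahedral alkoxide intermediate.

tetrahedral alkoxide intermediate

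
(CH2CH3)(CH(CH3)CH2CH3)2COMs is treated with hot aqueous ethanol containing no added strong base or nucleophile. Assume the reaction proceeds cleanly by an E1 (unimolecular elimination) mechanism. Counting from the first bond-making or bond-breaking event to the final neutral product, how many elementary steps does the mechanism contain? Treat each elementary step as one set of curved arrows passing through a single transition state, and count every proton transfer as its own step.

2

Step 1: Rate-determining heterolysis of the C–O bond gives MsO⁻ and a tertiary carbocation.
(No 1,2-shift: no single shift to an adjacent carbon would give a more stable cation.)
Step 2: Loss of a β-proton to a water (or ethanol) molecule of the solvent: the C–H bonding pair collapses toward the cationic carbon to form the C=C π bond, yielding the alkene.
Total: 2 elementary steps.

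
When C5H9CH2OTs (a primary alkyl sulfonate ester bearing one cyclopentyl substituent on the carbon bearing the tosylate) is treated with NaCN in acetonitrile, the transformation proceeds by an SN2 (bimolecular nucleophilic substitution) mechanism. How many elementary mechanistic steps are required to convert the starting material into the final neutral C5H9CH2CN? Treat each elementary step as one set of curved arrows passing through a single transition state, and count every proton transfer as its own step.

1

Step 1: CN⁻ attacks the back face of the α-carbon while TsO⁻ departs with the C–O bonding pair — a single concerted displacement through a pentacoordinate transition state.
Total: 1 elementary step.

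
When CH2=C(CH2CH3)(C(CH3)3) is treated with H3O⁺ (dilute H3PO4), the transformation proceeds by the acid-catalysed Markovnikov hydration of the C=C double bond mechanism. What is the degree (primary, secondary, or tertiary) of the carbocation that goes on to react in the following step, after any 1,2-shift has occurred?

tertiary

Step 1: Electrophilic addition begins with the π(C=C) electrons forming a bond to the proton of H3O⁺. Following Markovnikov's rule, the resulting cation is tertiary. H2O is released.
No single 1,2-shift to an adjacent carbon would give a more-substituted cation, so no rearrangement occurs.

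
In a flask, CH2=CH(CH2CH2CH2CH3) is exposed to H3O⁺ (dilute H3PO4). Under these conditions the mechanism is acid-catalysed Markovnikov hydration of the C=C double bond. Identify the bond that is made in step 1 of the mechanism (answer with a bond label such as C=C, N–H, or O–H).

C–H

Step 1: The π electrons of the C=C bond attack a proton of H3O⁺; Markovnikov addition places the new C–H on the less-substituted alkene carbon, so the positive charge ends up on the more-substituted carbon — a secondary carbocation. H2O is released.
The bond formed in this step is the C–H bond.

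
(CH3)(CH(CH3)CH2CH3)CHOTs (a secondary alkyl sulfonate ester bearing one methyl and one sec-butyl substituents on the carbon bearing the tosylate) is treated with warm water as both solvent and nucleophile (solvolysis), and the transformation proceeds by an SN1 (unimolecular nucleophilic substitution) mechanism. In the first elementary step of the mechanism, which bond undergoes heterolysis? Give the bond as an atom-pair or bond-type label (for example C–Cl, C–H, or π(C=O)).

Step 1: Unassisted departure of TsO⁻ (taking the C–O bonding pair) generates a secondary carbocation.
The bond broken in this step is the C–O bond.

C–O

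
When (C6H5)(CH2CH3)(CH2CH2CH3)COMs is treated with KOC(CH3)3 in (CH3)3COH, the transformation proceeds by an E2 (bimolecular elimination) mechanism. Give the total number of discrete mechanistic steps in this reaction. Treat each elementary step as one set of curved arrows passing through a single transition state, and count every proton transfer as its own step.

1

Step 1: Concerted anti-periplanar elimination: (CH3)3CO⁻ abstracts a β-H while MsO⁻ leaves, and the C–H electrons become the new C=C π bond — all in a single transition state.
Total: 1 elementary step.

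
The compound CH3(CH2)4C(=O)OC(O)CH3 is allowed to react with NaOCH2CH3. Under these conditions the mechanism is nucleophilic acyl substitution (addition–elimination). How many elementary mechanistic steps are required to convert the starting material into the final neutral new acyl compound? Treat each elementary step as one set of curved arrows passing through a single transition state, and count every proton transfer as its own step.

2

Step 1: A lone pair on the O of CH3CH2O⁻ attacks the electrophilic acyl carbon; the π(C=O) electrons move onto oxygen, giving a tetrahedral intermediate.
Step 2: An oxygen lone pair re-forms the C=O π bond as the C–O σ-bond breaks; CH3CO2⁻ is expelled.
Total: 2 elementary steps.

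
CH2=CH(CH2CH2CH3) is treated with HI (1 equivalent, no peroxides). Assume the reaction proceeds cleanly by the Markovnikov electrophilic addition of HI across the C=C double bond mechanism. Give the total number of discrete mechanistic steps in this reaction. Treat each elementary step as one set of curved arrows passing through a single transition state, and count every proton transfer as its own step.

Step 1: Electrophilic addition begins with the π(C=C) electrons forming a bond to the proton of HI. Following Markovnikov's rule, the resulting cation is secondary. The H–I bond breaks heterolytically, releasing I⁻.
(No 1,2-shift: no single shift to an adjacent carbon would give a more stable cation.)
Step 2: I⁻ captures the cation: a lone pair on I⁻ fills the empty p orbital, producing the alkyl halide product.
Total: 2 elementary steps.

2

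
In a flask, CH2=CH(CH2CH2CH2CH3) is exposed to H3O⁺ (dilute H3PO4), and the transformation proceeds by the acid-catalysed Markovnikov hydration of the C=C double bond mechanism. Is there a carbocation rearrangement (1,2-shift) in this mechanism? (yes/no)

no

The first-formed carbocation is secondary.
No single 1,2-shift to an adjacent carbon would produce a more-substituted cation than the one already present, so no rearrangement occurs.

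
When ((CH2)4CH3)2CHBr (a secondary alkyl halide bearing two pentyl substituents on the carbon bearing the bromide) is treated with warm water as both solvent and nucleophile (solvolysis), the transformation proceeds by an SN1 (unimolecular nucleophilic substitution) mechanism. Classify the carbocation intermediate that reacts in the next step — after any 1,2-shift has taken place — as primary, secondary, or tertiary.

Step 1: Rate-determining heterolysis of the C–Br bond gives Br⁻ and a secondary carbocation.
No single 1,2-shift to an adjacent carbon would give a more-substituted cation, so no rearrangement occurs.

secondary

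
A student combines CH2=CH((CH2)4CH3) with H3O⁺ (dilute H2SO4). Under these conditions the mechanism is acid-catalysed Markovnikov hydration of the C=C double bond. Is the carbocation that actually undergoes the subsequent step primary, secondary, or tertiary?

Step 1: The π electrons of the C=C bond attack a proton of H3O⁺; Markovnikov addition places the new C–H on the less-substituted alkene carbon, so the positive charge ends up on the more-substituted carbon — a secondary carbocation. H2O is released.
No single 1,2-shift to an adjacent carbon would give a more-substituted cation, so no rearrangement occurs.

secondary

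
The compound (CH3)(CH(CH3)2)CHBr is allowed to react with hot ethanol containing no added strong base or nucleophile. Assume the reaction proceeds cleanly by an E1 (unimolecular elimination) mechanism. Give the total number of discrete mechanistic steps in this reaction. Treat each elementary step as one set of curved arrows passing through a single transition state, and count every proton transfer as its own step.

3

Step 1: Ionisation: the C–Br σ-bond cleaves heterolytically; both bonding electrons depart with Br⁻, leaving a secondary carbocation at the α-carbon.
Step 2: A hydride (H with its bonding pair) migrates from the adjacent isopropyl carbon to the cationic centre — a 1,2-hydride shift — upgrading the secondary cation to a tertiary one.
Step 3: Loss of a β-proton to an ethanol molecule of the solvent: the C–H bonding pair collapses toward the cationic carbon to form the C=C π bond, yielding the alkene.
Total: 3 elementary steps.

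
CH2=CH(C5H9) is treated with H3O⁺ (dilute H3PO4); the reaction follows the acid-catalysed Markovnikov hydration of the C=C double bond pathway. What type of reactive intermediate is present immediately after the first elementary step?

secondary carbocation

Step 1: Electrophilic addition begins with the π(C=C) electrons forming a bond to the proton of H3O⁺. Following Markovnikov's rule, the resulting cation is secondary. H2O is released.
After step 1 the species present is a secondary carbocation.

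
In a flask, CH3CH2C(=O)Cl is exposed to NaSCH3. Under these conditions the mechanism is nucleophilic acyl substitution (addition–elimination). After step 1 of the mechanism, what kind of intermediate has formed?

Step 1: A lone pair on the S of CH3S⁻ attacks the electrophilic acyl carbon; the π(C=O) electrons move onto oxygen, giving a tetrahedral intermediate.
After step 1 the species present is a tetrahedral intermediate.

tetrahedral intermediate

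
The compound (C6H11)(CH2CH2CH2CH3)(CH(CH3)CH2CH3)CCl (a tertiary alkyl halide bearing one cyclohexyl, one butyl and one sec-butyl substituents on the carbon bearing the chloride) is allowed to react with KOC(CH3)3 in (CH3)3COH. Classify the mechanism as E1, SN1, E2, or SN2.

E2

Conditions: a strong/bulky base with a tertiary substrate bearing a β-hydrogen.
These conditions are the textbook signature of the E2 pathway.
A strong (often hindered) base removes a β-H in concert with loss of the leaving group — bimolecular elimination.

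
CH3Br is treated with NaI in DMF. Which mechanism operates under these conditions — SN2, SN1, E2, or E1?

Conditions: a methyl substrate with a strong nucleophile in the polar aprotic solvent DMF.
These conditions are the textbook signature of the SN2 pathway.
An unhindered substrate with a strong nucleophile in a polar aprotic solvent favours one-step backside displacement.

SN2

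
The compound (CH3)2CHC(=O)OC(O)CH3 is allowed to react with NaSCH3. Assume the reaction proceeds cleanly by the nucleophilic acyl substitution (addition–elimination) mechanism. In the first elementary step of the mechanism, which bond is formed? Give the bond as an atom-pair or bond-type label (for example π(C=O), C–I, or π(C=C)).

C–S

Step 1: Nucleophilic addition of CH3S⁻ to the acyl carbon breaks the π(C=O) bond and yields a tetrahedral, anionic intermediate.
The bond formed in this step is the C–S bond.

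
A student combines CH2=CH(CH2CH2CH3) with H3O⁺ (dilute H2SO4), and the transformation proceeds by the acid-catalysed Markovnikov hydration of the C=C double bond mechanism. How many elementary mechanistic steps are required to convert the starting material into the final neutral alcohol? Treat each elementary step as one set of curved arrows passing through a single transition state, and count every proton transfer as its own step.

Step 1: Electrophilic addition begins with the π(C=C) electrons forming a bond to the proton of H3O⁺. Following Markovnikov's rule, the resulting cation is secondary. H2O is released.
(No 1,2-shift: no single shift to an adjacent carbon would give a more stable cation.)
Step 2: A lone pair on the oxygen of H2O attacks the carbocation, forming a C–O bond and an oxonium ion (a protonated alcohol).
Step 3: H2O removes a proton from the oxonium oxygen, regenerating H3O⁺ and giving the neutral alcohol.
Total: 3 elementary steps.

3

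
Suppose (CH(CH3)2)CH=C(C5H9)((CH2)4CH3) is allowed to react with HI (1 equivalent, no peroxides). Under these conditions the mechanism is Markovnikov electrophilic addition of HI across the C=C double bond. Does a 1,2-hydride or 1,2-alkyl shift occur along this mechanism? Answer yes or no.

no

The first-formed carbocation is tertiary.
No single 1,2-shift to an adjacent carbon would produce a more-substituted cation than the one already present, so no rearrangement occurs.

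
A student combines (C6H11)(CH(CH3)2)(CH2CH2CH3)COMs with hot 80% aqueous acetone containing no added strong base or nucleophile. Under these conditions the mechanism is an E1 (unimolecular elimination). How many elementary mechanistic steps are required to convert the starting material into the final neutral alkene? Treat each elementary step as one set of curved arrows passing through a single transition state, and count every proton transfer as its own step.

Step 1: The C–O bond breaks with both electrons going to the mesylate; MsO⁻ leaves and a tertiary carbocation remains.
(No 1,2-shift: no single shift to an adjacent carbon would give a more stable cation.)
Step 2: A water molecule (solvent) deprotonates a β-carbon; as the C–H bond breaks, those electrons form the new alkene π bond.
Total: 2 elementary steps.

2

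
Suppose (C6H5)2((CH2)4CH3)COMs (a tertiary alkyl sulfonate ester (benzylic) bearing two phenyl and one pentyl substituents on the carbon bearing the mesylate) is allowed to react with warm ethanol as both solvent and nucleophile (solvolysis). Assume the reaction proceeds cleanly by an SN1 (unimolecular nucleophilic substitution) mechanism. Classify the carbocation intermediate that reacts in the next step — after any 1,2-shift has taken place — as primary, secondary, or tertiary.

Step 1: The C–O bond breaks with both electrons going to the mesylate; MsO⁻ leaves and a tertiary carbocation remains.
No single 1,2-shift to an adjacent carbon would give a more-substituted cation, so no rearrangement occurs.

tertiary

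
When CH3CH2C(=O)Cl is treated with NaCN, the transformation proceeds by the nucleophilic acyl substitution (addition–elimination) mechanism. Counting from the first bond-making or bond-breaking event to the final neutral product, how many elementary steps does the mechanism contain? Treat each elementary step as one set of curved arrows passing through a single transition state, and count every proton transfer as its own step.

2

Step 1: CN⁻ adds to the carbonyl carbon; the C=O π electrons shift onto oxygen and a tetrahedral alkoxide intermediate forms.
Step 2: An oxygen lone pair re-forms the C=O π bond as the C–Cl σ-bond breaks; Cl⁻ is expelled.
Total: 2 elementary steps.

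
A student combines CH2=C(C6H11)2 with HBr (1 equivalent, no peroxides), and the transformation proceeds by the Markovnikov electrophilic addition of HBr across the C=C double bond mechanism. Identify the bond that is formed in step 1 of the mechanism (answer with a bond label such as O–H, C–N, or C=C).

C–H

Step 1: The π electrons of the C=C bond attack a proton of HBr; Markovnikov addition places the new C–H on the less-substituted alkene carbon, so the positive charge ends up on the more-substituted carbon — a tertiary carbocation. The H–Br bond breaks heterolytically, releasing Br⁻.
The bond formed in this step is the C–H bond.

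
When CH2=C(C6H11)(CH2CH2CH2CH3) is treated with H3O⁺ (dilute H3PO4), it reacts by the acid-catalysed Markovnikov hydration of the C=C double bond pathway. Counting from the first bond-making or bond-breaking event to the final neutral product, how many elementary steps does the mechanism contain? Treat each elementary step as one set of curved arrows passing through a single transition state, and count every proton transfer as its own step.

3

Step 1: The π electrons of the C=C bond attack a proton of H3O⁺; Markovnikov addition places the new C–H on the less-substituted alkene carbon, so the positive charge ends up on the more-substituted carbon — a tertiary carbocation. H2O is released.
(No 1,2-shift: no single shift to an adjacent carbon would give a more stable cation.)
Step 2: Nucleophilic capture of the cation by H2O produces the protonated alcohol (an oxonium ion).
Step 3: Deprotonation of the oxonium ion by a water molecule delivers the neutral alcohol and regenerates the acid catalyst.
Total: 3 elementary steps.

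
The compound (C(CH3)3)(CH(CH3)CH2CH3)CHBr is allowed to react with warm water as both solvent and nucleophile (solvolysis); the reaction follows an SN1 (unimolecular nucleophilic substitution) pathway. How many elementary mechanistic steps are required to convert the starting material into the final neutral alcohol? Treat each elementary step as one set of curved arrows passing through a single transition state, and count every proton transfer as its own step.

Step 1: Rate-determining heterolysis of the C–Br bond gives Br⁻ and a secondary carbocation.
Step 2: Carbocation rearrangement: a 1,2-hydride shift from the adjacent sec-butyl carbon converts the initially-formed secondary cation into the more stable tertiary cation.
Step 3: Nucleophilic capture: the oxygen of H2O bonds to the cationic carbon, producing an oxonium-ion intermediate.
Step 4: Proton transfer from the O–H of the oxonium ion to a solvent molecule delivers the neutral alcohol.
Total: 4 elementary steps.

4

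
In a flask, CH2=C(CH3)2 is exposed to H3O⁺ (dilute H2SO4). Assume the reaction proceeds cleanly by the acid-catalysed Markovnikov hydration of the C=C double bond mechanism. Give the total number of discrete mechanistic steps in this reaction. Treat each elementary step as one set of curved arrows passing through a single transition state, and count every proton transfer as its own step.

Step 1: Electrophilic addition begins with the π(C=C) electrons forming a bond to the proton of H3O⁺. Following Markovnikov's rule, the resulting cation is tertiary. H2O is released.
(No 1,2-shift: no single shift to an adjacent carbon would give a more stable cation.)
Step 2: Nucleophilic capture of the cation by H2O produces the protonated alcohol (an oxonium ion).
Step 3: Proton transfer from the O–H of the oxonium ion to H2O completes the catalytic cycle and yields the alcohol.
Total: 3 elementary steps.

3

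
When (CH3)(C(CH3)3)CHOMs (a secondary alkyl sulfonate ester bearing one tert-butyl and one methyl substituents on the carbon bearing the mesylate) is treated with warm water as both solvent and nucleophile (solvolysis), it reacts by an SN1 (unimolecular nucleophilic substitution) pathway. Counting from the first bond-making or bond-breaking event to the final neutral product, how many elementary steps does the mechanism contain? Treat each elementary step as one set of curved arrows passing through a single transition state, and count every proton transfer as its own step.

4

Step 1: Unassisted departure of MsO⁻ (taking the C–O bonding pair) generates a secondary carbocation.
Step 2: A 1,2-methyl shift from the adjacent tert-butyl carbon moves the positive charge from the secondary centre to an adjacent carbon, generating a more stable tertiary carbocation.
Step 3: H2O donates an oxygen lone pair into the empty p orbital of the cation, giving a protonated alcohol (an oxonium ion).
Step 4: Deprotonation of the oxonium oxygen by solvent water yields the neutral alcohol.
Total: 4 elementary steps.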